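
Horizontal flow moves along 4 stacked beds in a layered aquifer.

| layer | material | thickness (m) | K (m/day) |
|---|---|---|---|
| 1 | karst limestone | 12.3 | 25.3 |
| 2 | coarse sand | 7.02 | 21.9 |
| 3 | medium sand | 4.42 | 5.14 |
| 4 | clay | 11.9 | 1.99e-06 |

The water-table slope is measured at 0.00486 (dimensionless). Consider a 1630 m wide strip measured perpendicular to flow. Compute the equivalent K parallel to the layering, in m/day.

13.7

Flow is parallel to layering, so each bed carries its own Darcy discharge and the transmissivities add.
Σ(K_i·b_i) = 25.3×12.3 + 21.9×7.02 + 5.14×4.42 + 1.99e-06×11.9 = 487.6 m²/day.
Total thickness b = 35.64 m, so K_eq = Σ(K_i·b_i)/b = 13.68 m/day.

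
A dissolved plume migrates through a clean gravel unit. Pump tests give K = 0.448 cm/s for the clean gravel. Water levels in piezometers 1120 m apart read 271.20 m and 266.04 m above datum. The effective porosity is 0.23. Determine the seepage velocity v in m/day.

7.75

Convert K: 0.448 cm/s × 864 = 387.1 m/day.
Hydraulic gradient i = (271.20 − 266.04) / 1120 = 5.16 / 1120 = 0.004607.
Darcy flux q = K · i = 387.1 × 0.004607 = 1.783 m/day.
Seepage velocity v = q / n_e = 1.783 / 0.23 = 7.753 m/day.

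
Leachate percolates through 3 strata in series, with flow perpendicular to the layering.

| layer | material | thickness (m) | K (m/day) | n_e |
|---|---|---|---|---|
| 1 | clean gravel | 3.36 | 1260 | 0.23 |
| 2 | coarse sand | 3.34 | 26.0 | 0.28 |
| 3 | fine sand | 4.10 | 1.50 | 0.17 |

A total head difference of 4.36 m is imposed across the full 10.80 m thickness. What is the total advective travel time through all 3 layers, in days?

1.58

With flow normal to the layers, continuity requires the same specific discharge q through every layer.
Σ(b_i/K_i) = 3.36/1260 + 3.34/26.0 + 4.10/1.50 = 2.864 d.
q = Δh / Σ(b_i/K_i) = 4.36 / 2.864 = 1.522 m/day.
In each layer the seepage velocity is v_i = q/n_i, so the layer transit time is t_i = b_i·n_i / q:
  layer 1 (clean gravel): t_1 = 3.36 × 0.23 / 1.522 = 0.5077 d
  layer 2 (coarse sand): t_2 = 3.34 × 0.28 / 1.522 = 0.6144 d
  layer 3 (fine sand): t_3 = 4.10 × 0.17 / 1.522 = 0.4579 d
Total t = Σ t_i = 1.580 days.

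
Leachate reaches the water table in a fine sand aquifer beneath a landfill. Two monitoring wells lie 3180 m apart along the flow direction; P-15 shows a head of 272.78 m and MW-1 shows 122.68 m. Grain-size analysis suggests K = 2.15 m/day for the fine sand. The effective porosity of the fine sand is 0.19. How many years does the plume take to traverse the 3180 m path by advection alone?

Hydraulic gradient i = (272.78 − 122.68) / 3180 = 150.1 / 3180 = 0.04720.
Darcy flux q = K · i = 2.150 × 0.04720 = 0.1015 m/day.
Seepage velocity v = q / n_e = 0.1015 / 0.19 = 0.5341 m/day.
Travel time t = L / v = 3180 / 0.5341 = 5954 days = 16.30 years.

16.3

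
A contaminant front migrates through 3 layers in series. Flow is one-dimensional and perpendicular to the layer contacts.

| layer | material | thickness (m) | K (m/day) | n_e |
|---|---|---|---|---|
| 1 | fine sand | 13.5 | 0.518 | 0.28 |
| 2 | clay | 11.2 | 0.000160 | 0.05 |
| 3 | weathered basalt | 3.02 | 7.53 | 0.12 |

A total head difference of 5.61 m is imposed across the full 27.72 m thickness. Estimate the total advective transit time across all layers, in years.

161

With flow normal to the layers, continuity requires the same specific discharge q through every layer.
Σ(b_i/K_i) = 13.5/0.518 + 11.2/0.000160 + 3.02/7.53 = 70026 d.
q = Δh / Σ(b_i/K_i) = 5.61 / 70026 = 8.011e-05 m/day.
In each layer the seepage velocity is v_i = q/n_i, so the layer transit time is t_i = b_i·n_i / q:
  layer 1 (fine sand): t_1 = 13.5 × 0.28 / 8.011e-05 = 47184 d
  layer 2 (clay): t_2 = 11.2 × 0.05 / 8.011e-05 = 6990 d
  layer 3 (weathered basalt): t_3 = 3.02 × 0.12 / 8.011e-05 = 4524 d
Total t = Σ t_i = 58697 days = 160.7 years.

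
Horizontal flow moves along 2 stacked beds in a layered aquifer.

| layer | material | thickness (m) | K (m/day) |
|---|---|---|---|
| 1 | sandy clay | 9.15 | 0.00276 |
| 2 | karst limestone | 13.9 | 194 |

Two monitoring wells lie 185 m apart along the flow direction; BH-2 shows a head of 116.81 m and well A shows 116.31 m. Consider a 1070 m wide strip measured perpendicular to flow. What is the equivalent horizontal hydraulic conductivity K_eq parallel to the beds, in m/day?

117

Flow is parallel to layering, so each bed carries its own Darcy discharge and the transmissivities add.
Σ(K_i·b_i) = 0.00276×9.15 + 194×13.9 = 2697 m²/day.
Total thickness b = 23.05 m, so K_eq = Σ(K_i·b_i)/b = 117.0 m/day.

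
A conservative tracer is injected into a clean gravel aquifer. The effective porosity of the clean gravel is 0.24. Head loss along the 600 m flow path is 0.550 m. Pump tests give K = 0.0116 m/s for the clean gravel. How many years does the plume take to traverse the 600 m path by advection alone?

0.429

Convert K: 0.0116 m/s × 86400 = 1002 m/day.
Hydraulic gradient i = Δh / L = 0.550 / 600 = 0.0009167.
Darcy flux q = K · i = 1002 × 0.0009167 = 0.9187 m/day.
Seepage velocity v = q / n_e = 0.9187 / 0.24 = 3.828 m/day.
Travel time t = L / v = 600 / 3.828 = 156.7 days = 0.4291 years.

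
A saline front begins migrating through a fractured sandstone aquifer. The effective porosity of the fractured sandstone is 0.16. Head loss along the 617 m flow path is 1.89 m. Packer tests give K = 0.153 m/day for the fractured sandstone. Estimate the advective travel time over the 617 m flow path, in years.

577

Hydraulic gradient i = Δh / L = 1.89 / 617 = 0.003063.
Darcy flux q = K · i = 0.1530 × 0.003063 = 0.0004687 m/day.
Seepage velocity v = q / n_e = 0.0004687 / 0.16 = 0.002929 m/day.
Travel time t = L / v = 617 / 0.002929 = 2.106e+05 days = 576.7 years.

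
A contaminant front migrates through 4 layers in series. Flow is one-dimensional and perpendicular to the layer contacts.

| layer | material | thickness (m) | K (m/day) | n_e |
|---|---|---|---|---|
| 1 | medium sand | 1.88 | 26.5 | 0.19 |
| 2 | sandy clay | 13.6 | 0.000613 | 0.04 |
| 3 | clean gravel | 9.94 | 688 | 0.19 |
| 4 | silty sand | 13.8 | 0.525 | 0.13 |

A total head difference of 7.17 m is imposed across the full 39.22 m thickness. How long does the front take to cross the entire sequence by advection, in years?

With flow normal to the layers, continuity requires the same specific discharge q through every layer.
Σ(b_i/K_i) = 1.88/26.5 + 13.6/0.000613 + 9.94/688 + 13.8/0.525 = 22212 d.
q = Δh / Σ(b_i/K_i) = 7.17 / 22212 = 0.0003228 m/day.
In each layer the seepage velocity is v_i = q/n_i, so the layer transit time is t_i = b_i·n_i / q:
  layer 1 (medium sand): t_1 = 1.88 × 0.19 / 0.0003228 = 1107 d
  layer 2 (sandy clay): t_2 = 13.6 × 0.04 / 0.0003228 = 1685 d
  layer 3 (clean gravel): t_3 = 9.94 × 0.19 / 0.0003228 = 5851 d
  layer 4 (silty sand): t_4 = 13.8 × 0.13 / 0.0003228 = 5558 d
Total t = Σ t_i = 14200 days = 38.88 years.

38.9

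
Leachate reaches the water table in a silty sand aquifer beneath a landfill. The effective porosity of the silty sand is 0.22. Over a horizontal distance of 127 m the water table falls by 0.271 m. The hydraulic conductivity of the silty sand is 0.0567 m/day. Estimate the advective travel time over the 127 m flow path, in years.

Hydraulic gradient i = Δh / L = 0.271 / 127 = 0.002134.
Darcy flux q = K · i = 0.05670 × 0.002134 = 0.0001210 m/day.
Seepage velocity v = q / n_e = 0.0001210 / 0.22 = 0.0005500 m/day.
Travel time t = L / v = 127 / 0.0005500 = 2.309e+05 days = 632.2 years.

632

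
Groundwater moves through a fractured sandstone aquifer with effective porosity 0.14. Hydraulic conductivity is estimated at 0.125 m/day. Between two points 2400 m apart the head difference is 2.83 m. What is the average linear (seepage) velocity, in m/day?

0.00105

Hydraulic gradient i = Δh / L = 2.83 / 2400 = 0.001179.
Darcy flux q = K · i = 0.1250 × 0.001179 = 0.0001474 m/day.
Seepage velocity v = q / n_e = 0.0001474 / 0.14 = 0.001053 m/day.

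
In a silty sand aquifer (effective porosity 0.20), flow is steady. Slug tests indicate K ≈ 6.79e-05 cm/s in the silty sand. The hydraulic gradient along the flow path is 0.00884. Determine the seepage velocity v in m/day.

0.00259

Convert K: 6.79e-05 cm/s × 864 = 0.05867 m/day.
Hydraulic gradient i = 0.00884.
Darcy flux q = K · i = 0.05867 × 0.008840 = 0.0005186 m/day.
Seepage velocity v = q / n_e = 0.0005186 / 0.20 = 0.002593 m/day.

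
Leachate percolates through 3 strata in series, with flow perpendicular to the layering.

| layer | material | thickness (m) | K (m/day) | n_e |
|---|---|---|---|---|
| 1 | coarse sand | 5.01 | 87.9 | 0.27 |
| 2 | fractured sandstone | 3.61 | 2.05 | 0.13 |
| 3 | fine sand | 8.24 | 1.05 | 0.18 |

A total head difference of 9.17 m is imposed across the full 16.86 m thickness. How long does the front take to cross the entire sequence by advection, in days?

3.48

With flow normal to the layers, continuity requires the same specific discharge q through every layer.
Σ(b_i/K_i) = 5.01/87.9 + 3.61/2.05 + 8.24/1.05 = 9.666 d.
q = Δh / Σ(b_i/K_i) = 9.17 / 9.666 = 0.9487 m/day.
In each layer the seepage velocity is v_i = q/n_i, so the layer transit time is t_i = b_i·n_i / q:
  layer 1 (coarse sand): t_1 = 5.01 × 0.27 / 0.9487 = 1.426 d
  layer 2 (fractured sandstone): t_2 = 3.61 × 0.13 / 0.9487 = 0.4947 d
  layer 3 (fine sand): t_3 = 8.24 × 0.18 / 0.9487 = 1.563 d
Total t = Σ t_i = 3.484 days.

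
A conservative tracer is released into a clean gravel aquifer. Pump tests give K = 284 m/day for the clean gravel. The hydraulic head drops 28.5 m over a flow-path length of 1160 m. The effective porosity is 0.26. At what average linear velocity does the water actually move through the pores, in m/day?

Hydraulic gradient i = Δh / L = 28.5 / 1160 = 0.02457.
Darcy flux q = K · i = 284.0 × 0.02457 = 6.978 m/day.
Seepage velocity v = q / n_e = 6.978 / 0.26 = 26.84 m/day.

26.8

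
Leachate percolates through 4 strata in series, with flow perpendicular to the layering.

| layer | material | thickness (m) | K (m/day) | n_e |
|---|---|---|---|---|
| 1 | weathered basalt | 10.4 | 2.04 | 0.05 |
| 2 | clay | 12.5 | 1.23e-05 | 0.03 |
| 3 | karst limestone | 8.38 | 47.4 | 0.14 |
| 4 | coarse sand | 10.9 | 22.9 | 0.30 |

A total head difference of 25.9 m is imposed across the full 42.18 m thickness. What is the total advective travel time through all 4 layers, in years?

With flow normal to the layers, continuity requires the same specific discharge q through every layer.
Σ(b_i/K_i) = 10.4/2.04 + 12.5/1.23e-05 + 8.38/47.4 + 10.9/22.9 = 1.016e+06 d.
q = Δh / Σ(b_i/K_i) = 25.9 / 1.016e+06 = 2.549e-05 m/day.
In each layer the seepage velocity is v_i = q/n_i, so the layer transit time is t_i = b_i·n_i / q:
  layer 1 (weathered basalt): t_1 = 10.4 × 0.05 / 2.549e-05 = 20404 d
  layer 2 (clay): t_2 = 12.5 × 0.03 / 2.549e-05 = 14714 d
  layer 3 (karst limestone): t_3 = 8.38 × 0.14 / 2.549e-05 = 46034 d
  layer 4 (coarse sand): t_4 = 10.9 × 0.30 / 2.549e-05 = 1.283e+05 d
Total t = Σ t_i = 2.095e+05 days = 573.5 years.

573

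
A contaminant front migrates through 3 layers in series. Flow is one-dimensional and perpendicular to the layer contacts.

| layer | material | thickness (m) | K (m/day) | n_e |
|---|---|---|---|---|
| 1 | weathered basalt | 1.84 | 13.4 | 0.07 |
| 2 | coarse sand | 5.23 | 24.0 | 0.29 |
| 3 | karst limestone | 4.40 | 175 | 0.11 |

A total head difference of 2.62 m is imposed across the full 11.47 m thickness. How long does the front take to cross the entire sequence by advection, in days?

0.309

With flow normal to the layers, continuity requires the same specific discharge q through every layer.
Σ(b_i/K_i) = 1.84/13.4 + 5.23/24.0 + 4.40/175 = 0.3804 d.
q = Δh / Σ(b_i/K_i) = 2.62 / 0.3804 = 6.888 m/day.
In each layer the seepage velocity is v_i = q/n_i, so the layer transit time is t_i = b_i·n_i / q:
  layer 1 (weathered basalt): t_1 = 1.84 × 0.07 / 6.888 = 0.01870 d
  layer 2 (coarse sand): t_2 = 5.23 × 0.29 / 6.888 = 0.2202 d
  layer 3 (karst limestone): t_3 = 4.40 × 0.11 / 6.888 = 0.07027 d
Total t = Σ t_i = 0.3092 days.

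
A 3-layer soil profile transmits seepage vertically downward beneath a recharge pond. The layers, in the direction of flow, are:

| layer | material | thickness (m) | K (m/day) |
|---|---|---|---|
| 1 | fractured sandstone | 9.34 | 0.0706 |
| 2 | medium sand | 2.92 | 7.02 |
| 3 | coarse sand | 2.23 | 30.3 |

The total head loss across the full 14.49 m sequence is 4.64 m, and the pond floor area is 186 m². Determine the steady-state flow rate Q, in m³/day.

Flow is perpendicular to layering, so the layers act in series and the equivalent K is the thickness-weighted harmonic mean.
Total thickness L = 9.34 + 2.92 + 2.23 = 14.49 m.
Σ(b_i/K_i) = 9.34/0.0706 + 2.92/7.02 + 2.23/30.3 = 132.8 d.
K_eq = L / Σ(b_i/K_i) = 14.49 / 132.8 = 0.1091 m/day.
Q = K_eq · A · (Δh/L) = 0.1091 × 186 × (4.64/14.49) = 6.500 m³/day.

6.50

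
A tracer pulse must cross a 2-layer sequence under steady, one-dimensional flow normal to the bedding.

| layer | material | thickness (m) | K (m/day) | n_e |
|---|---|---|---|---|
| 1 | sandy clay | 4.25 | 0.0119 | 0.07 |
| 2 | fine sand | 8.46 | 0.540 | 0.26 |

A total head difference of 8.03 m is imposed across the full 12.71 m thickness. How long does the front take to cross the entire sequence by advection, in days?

116

With flow normal to the layers, continuity requires the same specific discharge q through every layer.
Σ(b_i/K_i) = 4.25/0.0119 + 8.46/0.540 = 372.8 d.
q = Δh / Σ(b_i/K_i) = 8.03 / 372.8 = 0.02154 m/day.
In each layer the seepage velocity is v_i = q/n_i, so the layer transit time is t_i = b_i·n_i / q:
  layer 1 (sandy clay): t_1 = 4.25 × 0.07 / 0.02154 = 13.81 d
  layer 2 (fine sand): t_2 = 8.46 × 0.26 / 0.02154 = 102.1 d
Total t = Σ t_i = 115.9 days.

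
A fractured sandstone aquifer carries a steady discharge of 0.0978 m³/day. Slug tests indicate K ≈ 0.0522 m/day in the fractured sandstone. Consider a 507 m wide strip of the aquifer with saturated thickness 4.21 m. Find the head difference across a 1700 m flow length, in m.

1.49

Cross-sectional area A = 507 × 4.21 = 2134 m².
From Q = K·A·i, i = Q / (K·A) = 0.0978 / (0.05220 × 2134) = 0.0008778.
Head loss Δh = i · L = 0.0008778 × 1700 = 1.492 m.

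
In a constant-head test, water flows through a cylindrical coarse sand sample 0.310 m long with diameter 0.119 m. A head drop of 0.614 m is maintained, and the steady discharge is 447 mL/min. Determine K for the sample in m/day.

29.2

Cross-sectional area A = π·(d/2)² = π × (0.119/2)² = 0.01112 m².
Convert discharge: 447 mL/min = 7.450e-06 m³/s.
Darcy's law rearranged: K = Q·L / (A·Δh) = 7.450e-06 × 0.310 / (0.01112 × 0.614) = 0.0003382 m/s = 29.22 m/day.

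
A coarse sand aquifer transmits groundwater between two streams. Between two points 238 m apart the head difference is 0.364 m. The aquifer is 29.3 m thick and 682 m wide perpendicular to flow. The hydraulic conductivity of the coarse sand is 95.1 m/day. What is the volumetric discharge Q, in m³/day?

2910

Cross-sectional area A = 682 × 29.3 = 19983 m².
Hydraulic gradient i = Δh / L = 0.364 / 238 = 0.001529.
Darcy's law: Q = K · A · i = 95.10 × 19983 × 0.001529 = 2906 m³/day.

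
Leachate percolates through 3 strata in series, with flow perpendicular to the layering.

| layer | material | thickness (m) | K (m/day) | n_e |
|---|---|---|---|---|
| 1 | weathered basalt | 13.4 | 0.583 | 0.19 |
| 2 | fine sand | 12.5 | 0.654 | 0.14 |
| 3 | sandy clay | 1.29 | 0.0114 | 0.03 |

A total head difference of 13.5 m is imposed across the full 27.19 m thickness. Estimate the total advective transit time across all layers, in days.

With flow normal to the layers, continuity requires the same specific discharge q through every layer.
Σ(b_i/K_i) = 13.4/0.583 + 12.5/0.654 + 1.29/0.0114 = 155.3 d.
q = Δh / Σ(b_i/K_i) = 13.5 / 155.3 = 0.08695 m/day.
In each layer the seepage velocity is v_i = q/n_i, so the layer transit time is t_i = b_i·n_i / q:
  layer 1 (weathered basalt): t_1 = 13.4 × 0.19 / 0.08695 = 29.28 d
  layer 2 (fine sand): t_2 = 12.5 × 0.14 / 0.08695 = 20.13 d
  layer 3 (sandy clay): t_3 = 1.29 × 0.03 / 0.08695 = 0.4451 d
Total t = Σ t_i = 49.85 days.

49.9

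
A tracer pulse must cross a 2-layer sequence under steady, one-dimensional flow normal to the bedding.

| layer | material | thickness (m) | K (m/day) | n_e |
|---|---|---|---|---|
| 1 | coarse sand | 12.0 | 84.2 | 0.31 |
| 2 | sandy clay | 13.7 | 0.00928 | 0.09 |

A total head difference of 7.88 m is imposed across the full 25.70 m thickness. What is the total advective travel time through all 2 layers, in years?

2.54

With flow normal to the layers, continuity requires the same specific discharge q through every layer.
Σ(b_i/K_i) = 12.0/84.2 + 13.7/0.00928 = 1476 d.
q = Δh / Σ(b_i/K_i) = 7.88 / 1476 = 0.005337 m/day.
In each layer the seepage velocity is v_i = q/n_i, so the layer transit time is t_i = b_i·n_i / q:
  layer 1 (coarse sand): t_1 = 12.0 × 0.31 / 0.005337 = 697.0 d
  layer 2 (sandy clay): t_2 = 13.7 × 0.09 / 0.005337 = 231.0 d
Total t = Σ t_i = 928.0 days = 2.541 years.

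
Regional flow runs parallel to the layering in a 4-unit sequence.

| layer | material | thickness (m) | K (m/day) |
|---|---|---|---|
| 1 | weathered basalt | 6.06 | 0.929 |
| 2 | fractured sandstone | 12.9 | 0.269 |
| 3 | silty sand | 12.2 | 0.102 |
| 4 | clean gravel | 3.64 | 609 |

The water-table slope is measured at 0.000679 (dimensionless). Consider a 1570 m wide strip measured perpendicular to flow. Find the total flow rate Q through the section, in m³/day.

Flow is parallel to layering, so each bed carries its own Darcy discharge and the transmissivities add.
Σ(K_i·b_i) = 0.929×6.06 + 0.269×12.9 + 0.102×12.2 + 609×3.64 = 2227 m²/day.
Hydraulic gradient i = 0.000679.
Q = Σ(K_i·b_i) · W · i = 2227 × 1570 × 0.0006790 = 2374 m³/day.

2370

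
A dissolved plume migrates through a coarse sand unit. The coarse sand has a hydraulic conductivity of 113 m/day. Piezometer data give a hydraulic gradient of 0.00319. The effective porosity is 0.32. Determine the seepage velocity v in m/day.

Hydraulic gradient i = 0.00319.
Darcy flux q = K · i = 113.0 × 0.003190 = 0.3605 m/day.
Seepage velocity v = q / n_e = 0.3605 / 0.32 = 1.126 m/day.

1.13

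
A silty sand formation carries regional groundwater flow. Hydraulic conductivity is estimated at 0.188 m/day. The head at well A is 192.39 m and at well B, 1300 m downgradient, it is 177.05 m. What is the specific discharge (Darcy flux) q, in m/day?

Hydraulic gradient i = (192.39 − 177.05) / 1300 = 15.34 / 1300 = 0.01180.
Specific discharge q = K · i = 0.1880 × 0.01180 = 0.002218 m/day.

0.00222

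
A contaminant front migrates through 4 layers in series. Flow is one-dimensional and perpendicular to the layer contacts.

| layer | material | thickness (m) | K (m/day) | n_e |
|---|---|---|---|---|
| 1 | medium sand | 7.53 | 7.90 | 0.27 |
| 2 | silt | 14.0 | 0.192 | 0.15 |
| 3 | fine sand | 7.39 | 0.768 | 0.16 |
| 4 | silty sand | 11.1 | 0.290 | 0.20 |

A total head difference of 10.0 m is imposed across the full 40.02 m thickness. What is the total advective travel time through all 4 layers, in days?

91.8

With flow normal to the layers, continuity requires the same specific discharge q through every layer.
Σ(b_i/K_i) = 7.53/7.90 + 14.0/0.192 + 7.39/0.768 + 11.1/0.290 = 121.8 d.
q = Δh / Σ(b_i/K_i) = 10.0 / 121.8 = 0.08212 m/day.
In each layer the seepage velocity is v_i = q/n_i, so the layer transit time is t_i = b_i·n_i / q:
  layer 1 (medium sand): t_1 = 7.53 × 0.27 / 0.08212 = 24.76 d
  layer 2 (silt): t_2 = 14.0 × 0.15 / 0.08212 = 25.57 d
  layer 3 (fine sand): t_3 = 7.39 × 0.16 / 0.08212 = 14.40 d
  layer 4 (silty sand): t_4 = 11.1 × 0.20 / 0.08212 = 27.03 d
Total t = Σ t_i = 91.76 days.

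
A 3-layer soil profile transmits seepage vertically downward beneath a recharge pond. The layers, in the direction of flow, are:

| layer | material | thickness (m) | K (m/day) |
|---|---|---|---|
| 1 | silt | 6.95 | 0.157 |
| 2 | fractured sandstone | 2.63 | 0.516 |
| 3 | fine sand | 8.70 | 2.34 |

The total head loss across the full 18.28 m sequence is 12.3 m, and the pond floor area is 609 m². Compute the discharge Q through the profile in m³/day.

Flow is perpendicular to layering, so the layers act in series and the equivalent K is the thickness-weighted harmonic mean.
Total thickness L = 6.95 + 2.63 + 8.70 = 18.28 m.
Σ(b_i/K_i) = 6.95/0.157 + 2.63/0.516 + 8.70/2.34 = 53.08 d.
K_eq = L / Σ(b_i/K_i) = 18.28 / 53.08 = 0.3444 m/day.
Q = K_eq · A · (Δh/L) = 0.3444 × 609 × (12.3/18.28) = 141.1 m³/day.

141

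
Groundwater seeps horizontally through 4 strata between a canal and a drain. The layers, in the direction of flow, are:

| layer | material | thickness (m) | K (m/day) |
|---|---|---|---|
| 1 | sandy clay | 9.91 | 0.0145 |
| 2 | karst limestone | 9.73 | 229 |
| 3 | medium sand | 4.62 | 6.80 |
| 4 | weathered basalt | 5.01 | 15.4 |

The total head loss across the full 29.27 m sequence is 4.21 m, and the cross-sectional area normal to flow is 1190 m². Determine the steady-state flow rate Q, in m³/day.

Flow is perpendicular to layering, so the layers act in series and the equivalent K is the thickness-weighted harmonic mean.
Total thickness L = 9.91 + 9.73 + 4.62 + 5.01 = 29.27 m.
Σ(b_i/K_i) = 9.91/0.0145 + 9.73/229 + 4.62/6.80 + 5.01/15.4 = 684.5 d.
K_eq = L / Σ(b_i/K_i) = 29.27 / 684.5 = 0.04276 m/day.
Q = K_eq · A · (Δh/L) = 0.04276 × 1190 × (4.21/29.27) = 7.319 m³/day.

7.32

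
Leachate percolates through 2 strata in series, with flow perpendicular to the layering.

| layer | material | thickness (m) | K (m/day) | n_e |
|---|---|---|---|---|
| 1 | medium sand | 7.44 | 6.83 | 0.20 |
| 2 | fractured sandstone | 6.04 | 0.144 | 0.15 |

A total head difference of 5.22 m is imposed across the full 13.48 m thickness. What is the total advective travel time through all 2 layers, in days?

19.7

With flow normal to the layers, continuity requires the same specific discharge q through every layer.
Σ(b_i/K_i) = 7.44/6.83 + 6.04/0.144 = 43.03 d.
q = Δh / Σ(b_i/K_i) = 5.22 / 43.03 = 0.1213 m/day.
In each layer the seepage velocity is v_i = q/n_i, so the layer transit time is t_i = b_i·n_i / q:
  layer 1 (medium sand): t_1 = 7.44 × 0.20 / 0.1213 = 12.27 d
  layer 2 (fractured sandstone): t_2 = 6.04 × 0.15 / 0.1213 = 7.469 d
Total t = Σ t_i = 19.74 days.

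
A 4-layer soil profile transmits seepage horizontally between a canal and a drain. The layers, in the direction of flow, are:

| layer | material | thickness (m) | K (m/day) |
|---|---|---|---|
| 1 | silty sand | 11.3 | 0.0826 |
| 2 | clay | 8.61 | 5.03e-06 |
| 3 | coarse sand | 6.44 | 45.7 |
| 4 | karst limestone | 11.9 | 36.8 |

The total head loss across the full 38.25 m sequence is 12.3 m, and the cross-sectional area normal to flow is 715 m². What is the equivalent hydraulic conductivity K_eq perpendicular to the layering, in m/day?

Flow is perpendicular to layering, so the layers act in series and the equivalent K is the thickness-weighted harmonic mean.
Total thickness L = 11.3 + 8.61 + 6.44 + 11.9 = 38.25 m.
Σ(b_i/K_i) = 11.3/0.0826 + 8.61/5.03e-06 + 6.44/45.7 + 11.9/36.8 = 1.712e+06 d.
K_eq = L / Σ(b_i/K_i) = 38.25 / 1.712e+06 = 2.234e-05 m/day.

2.23e-05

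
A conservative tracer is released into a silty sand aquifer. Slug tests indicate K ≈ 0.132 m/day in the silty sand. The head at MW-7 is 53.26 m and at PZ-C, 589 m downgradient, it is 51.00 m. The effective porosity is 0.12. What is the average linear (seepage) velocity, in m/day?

0.00422

Hydraulic gradient i = (53.26 − 51.00) / 589 = 2.26 / 589 = 0.003837.
Darcy flux q = K · i = 0.1320 × 0.003837 = 0.0005065 m/day.
Seepage velocity v = q / n_e = 0.0005065 / 0.12 = 0.004221 m/day.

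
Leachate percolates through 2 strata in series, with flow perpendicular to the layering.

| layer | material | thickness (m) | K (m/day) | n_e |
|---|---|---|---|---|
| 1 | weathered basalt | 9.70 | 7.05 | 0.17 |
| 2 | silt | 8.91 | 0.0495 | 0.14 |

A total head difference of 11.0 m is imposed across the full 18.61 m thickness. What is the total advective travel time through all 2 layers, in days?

47.8

With flow normal to the layers, continuity requires the same specific discharge q through every layer.
Σ(b_i/K_i) = 9.70/7.05 + 8.91/0.0495 = 181.4 d.
q = Δh / Σ(b_i/K_i) = 11.0 / 181.4 = 0.06065 m/day.
In each layer the seepage velocity is v_i = q/n_i, so the layer transit time is t_i = b_i·n_i / q:
  layer 1 (weathered basalt): t_1 = 9.70 × 0.17 / 0.06065 = 27.19 d
  layer 2 (silt): t_2 = 8.91 × 0.14 / 0.06065 = 20.57 d
Total t = Σ t_i = 47.76 days.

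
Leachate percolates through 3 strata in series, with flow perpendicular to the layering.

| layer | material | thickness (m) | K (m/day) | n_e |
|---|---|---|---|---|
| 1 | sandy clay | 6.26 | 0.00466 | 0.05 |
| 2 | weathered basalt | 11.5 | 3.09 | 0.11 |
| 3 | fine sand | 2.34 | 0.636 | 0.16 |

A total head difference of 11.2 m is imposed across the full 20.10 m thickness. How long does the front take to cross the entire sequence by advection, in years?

0.645

With flow normal to the layers, continuity requires the same specific discharge q through every layer.
Σ(b_i/K_i) = 6.26/0.00466 + 11.5/3.09 + 2.34/0.636 = 1351 d.
q = Δh / Σ(b_i/K_i) = 11.2 / 1351 = 0.008292 m/day.
In each layer the seepage velocity is v_i = q/n_i, so the layer transit time is t_i = b_i·n_i / q:
  layer 1 (sandy clay): t_1 = 6.26 × 0.05 / 0.008292 = 37.75 d
  layer 2 (weathered basalt): t_2 = 11.5 × 0.11 / 0.008292 = 152.6 d
  layer 3 (fine sand): t_3 = 2.34 × 0.16 / 0.008292 = 45.15 d
Total t = Σ t_i = 235.5 days = 0.6447 years.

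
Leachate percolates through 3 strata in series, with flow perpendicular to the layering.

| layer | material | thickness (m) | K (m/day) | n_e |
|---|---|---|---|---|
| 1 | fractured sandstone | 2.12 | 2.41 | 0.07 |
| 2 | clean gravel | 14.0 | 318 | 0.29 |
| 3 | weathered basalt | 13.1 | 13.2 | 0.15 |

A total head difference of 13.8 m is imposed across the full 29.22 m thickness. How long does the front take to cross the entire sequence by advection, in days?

0.857

With flow normal to the layers, continuity requires the same specific discharge q through every layer.
Σ(b_i/K_i) = 2.12/2.41 + 14.0/318 + 13.1/13.2 = 1.916 d.
q = Δh / Σ(b_i/K_i) = 13.8 / 1.916 = 7.202 m/day.
In each layer the seepage velocity is v_i = q/n_i, so the layer transit time is t_i = b_i·n_i / q:
  layer 1 (fractured sandstone): t_1 = 2.12 × 0.07 / 7.202 = 0.02061 d
  layer 2 (clean gravel): t_2 = 14.0 × 0.29 / 7.202 = 0.5637 d
  layer 3 (weathered basalt): t_3 = 13.1 × 0.15 / 7.202 = 0.2728 d
Total t = Σ t_i = 0.8572 days.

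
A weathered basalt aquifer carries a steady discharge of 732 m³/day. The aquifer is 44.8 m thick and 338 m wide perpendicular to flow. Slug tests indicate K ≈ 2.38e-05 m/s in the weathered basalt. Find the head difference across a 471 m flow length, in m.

11.1

Convert K: 2.38e-05 m/s × 86400 = 2.056 m/day.
Cross-sectional area A = 338 × 44.8 = 15142 m².
From Q = K·A·i, i = Q / (K·A) = 732 / (2.056 × 15142) = 0.02351.
Head loss Δh = i · L = 0.02351 × 471 = 11.07 m.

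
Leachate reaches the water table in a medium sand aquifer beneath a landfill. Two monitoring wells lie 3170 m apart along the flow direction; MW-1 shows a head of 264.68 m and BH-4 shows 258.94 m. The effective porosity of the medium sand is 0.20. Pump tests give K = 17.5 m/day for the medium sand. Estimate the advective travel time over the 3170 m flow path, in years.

54.8

Hydraulic gradient i = (264.68 − 258.94) / 3170 = 5.74 / 3170 = 0.001811.
Darcy flux q = K · i = 17.50 × 0.001811 = 0.03169 m/day.
Seepage velocity v = q / n_e = 0.03169 / 0.20 = 0.1584 m/day.
Travel time t = L / v = 3170 / 0.1584 = 20008 days = 54.78 years.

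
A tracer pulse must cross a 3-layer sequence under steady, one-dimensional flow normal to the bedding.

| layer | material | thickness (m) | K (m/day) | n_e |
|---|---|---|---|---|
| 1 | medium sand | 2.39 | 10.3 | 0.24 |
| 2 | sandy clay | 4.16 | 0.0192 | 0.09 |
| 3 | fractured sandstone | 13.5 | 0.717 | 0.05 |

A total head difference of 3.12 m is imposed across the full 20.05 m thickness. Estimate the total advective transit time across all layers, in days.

123

With flow normal to the layers, continuity requires the same specific discharge q through every layer.
Σ(b_i/K_i) = 2.39/10.3 + 4.16/0.0192 + 13.5/0.717 = 235.7 d.
q = Δh / Σ(b_i/K_i) = 3.12 / 235.7 = 0.01324 m/day.
In each layer the seepage velocity is v_i = q/n_i, so the layer transit time is t_i = b_i·n_i / q:
  layer 1 (medium sand): t_1 = 2.39 × 0.24 / 0.01324 = 43.34 d
  layer 2 (sandy clay): t_2 = 4.16 × 0.09 / 0.01324 = 28.29 d
  layer 3 (fractured sandstone): t_3 = 13.5 × 0.05 / 0.01324 = 51.00 d
Total t = Σ t_i = 122.6 days.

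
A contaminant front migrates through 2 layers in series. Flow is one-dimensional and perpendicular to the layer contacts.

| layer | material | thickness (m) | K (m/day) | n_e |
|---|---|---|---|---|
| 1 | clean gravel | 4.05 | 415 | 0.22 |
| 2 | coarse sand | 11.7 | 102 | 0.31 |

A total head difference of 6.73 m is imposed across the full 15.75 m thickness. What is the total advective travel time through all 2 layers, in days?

0.0836

With flow normal to the layers, continuity requires the same specific discharge q through every layer.
Σ(b_i/K_i) = 4.05/415 + 11.7/102 = 0.1245 d.
q = Δh / Σ(b_i/K_i) = 6.73 / 0.1245 = 54.07 m/day.
In each layer the seepage velocity is v_i = q/n_i, so the layer transit time is t_i = b_i·n_i / q:
  layer 1 (clean gravel): t_1 = 4.05 × 0.22 / 54.07 = 0.01648 d
  layer 2 (coarse sand): t_2 = 11.7 × 0.31 / 54.07 = 0.06708 d
Total t = Σ t_i = 0.08356 days.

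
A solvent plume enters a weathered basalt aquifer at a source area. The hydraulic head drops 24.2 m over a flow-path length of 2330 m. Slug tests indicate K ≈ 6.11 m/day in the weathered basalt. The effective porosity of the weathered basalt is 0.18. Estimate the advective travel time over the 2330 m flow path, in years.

18.1

Hydraulic gradient i = Δh / L = 24.2 / 2330 = 0.01039.
Darcy flux q = K · i = 6.110 × 0.01039 = 0.06346 m/day.
Seepage velocity v = q / n_e = 0.06346 / 0.18 = 0.3526 m/day.
Travel time t = L / v = 2330 / 0.3526 = 6609 days = 18.09 years.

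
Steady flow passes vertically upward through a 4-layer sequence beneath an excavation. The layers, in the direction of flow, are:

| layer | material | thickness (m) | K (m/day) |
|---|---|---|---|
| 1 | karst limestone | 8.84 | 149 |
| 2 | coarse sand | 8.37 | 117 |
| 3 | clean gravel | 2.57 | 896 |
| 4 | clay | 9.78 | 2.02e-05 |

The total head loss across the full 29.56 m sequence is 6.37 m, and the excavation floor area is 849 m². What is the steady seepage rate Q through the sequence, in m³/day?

0.0112

Flow is perpendicular to layering, so the layers act in series and the equivalent K is the thickness-weighted harmonic mean.
Total thickness L = 8.84 + 8.37 + 2.57 + 9.78 = 29.56 m.
Σ(b_i/K_i) = 8.84/149 + 8.37/117 + 2.57/896 + 9.78/2.02e-05 = 4.842e+05 d.
K_eq = L / Σ(b_i/K_i) = 29.56 / 4.842e+05 = 6.105e-05 m/day.
Q = K_eq · A · (Δh/L) = 6.105e-05 × 849 × (6.37/29.56) = 0.01117 m³/day.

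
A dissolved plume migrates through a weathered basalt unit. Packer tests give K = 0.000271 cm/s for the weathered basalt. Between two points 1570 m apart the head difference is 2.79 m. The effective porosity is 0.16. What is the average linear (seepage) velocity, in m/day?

0.00260

Convert K: 0.000271 cm/s × 864 = 0.2341 m/day.
Hydraulic gradient i = Δh / L = 2.79 / 1570 = 0.001777.
Darcy flux q = K · i = 0.2341 × 0.001777 = 0.0004161 m/day.
Seepage velocity v = q / n_e = 0.0004161 / 0.16 = 0.002601 m/day.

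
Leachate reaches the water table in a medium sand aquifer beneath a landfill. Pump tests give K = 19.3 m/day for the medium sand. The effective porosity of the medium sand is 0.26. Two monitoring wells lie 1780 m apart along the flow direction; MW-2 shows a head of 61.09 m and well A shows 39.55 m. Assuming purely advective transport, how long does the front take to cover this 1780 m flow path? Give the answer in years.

5.43

Hydraulic gradient i = (61.09 − 39.55) / 1780 = 21.54 / 1780 = 0.01210.
Darcy flux q = K · i = 19.30 × 0.01210 = 0.2336 m/day.
Seepage velocity v = q / n_e = 0.2336 / 0.26 = 0.8983 m/day.
Travel time t = L / v = 1780 / 0.8983 = 1982 days = 5.425 years.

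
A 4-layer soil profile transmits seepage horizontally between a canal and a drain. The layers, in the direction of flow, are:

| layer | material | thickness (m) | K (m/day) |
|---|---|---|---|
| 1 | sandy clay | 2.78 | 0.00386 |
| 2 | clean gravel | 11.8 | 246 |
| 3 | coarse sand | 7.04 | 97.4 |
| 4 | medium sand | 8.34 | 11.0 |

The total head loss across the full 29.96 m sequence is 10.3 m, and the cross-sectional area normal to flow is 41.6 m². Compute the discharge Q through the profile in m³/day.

Flow is perpendicular to layering, so the layers act in series and the equivalent K is the thickness-weighted harmonic mean.
Total thickness L = 2.78 + 11.8 + 7.04 + 8.34 = 29.96 m.
Σ(b_i/K_i) = 2.78/0.00386 + 11.8/246 + 7.04/97.4 + 8.34/11.0 = 721.1 d.
K_eq = L / Σ(b_i/K_i) = 29.96 / 721.1 = 0.04155 m/day.
Q = K_eq · A · (Δh/L) = 0.04155 × 41.6 × (10.3/29.96) = 0.5942 m³/day.

0.594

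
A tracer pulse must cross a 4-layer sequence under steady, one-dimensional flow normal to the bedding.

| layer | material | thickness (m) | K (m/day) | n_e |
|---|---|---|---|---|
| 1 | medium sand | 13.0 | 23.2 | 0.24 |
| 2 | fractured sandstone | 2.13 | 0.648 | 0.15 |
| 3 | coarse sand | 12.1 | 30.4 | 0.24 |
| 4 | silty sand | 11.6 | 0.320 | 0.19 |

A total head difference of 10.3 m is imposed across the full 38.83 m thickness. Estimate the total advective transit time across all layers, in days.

With flow normal to the layers, continuity requires the same specific discharge q through every layer.
Σ(b_i/K_i) = 13.0/23.2 + 2.13/0.648 + 12.1/30.4 + 11.6/0.320 = 40.50 d.
q = Δh / Σ(b_i/K_i) = 10.3 / 40.50 = 0.2543 m/day.
In each layer the seepage velocity is v_i = q/n_i, so the layer transit time is t_i = b_i·n_i / q:
  layer 1 (medium sand): t_1 = 13.0 × 0.24 / 0.2543 = 12.27 d
  layer 2 (fractured sandstone): t_2 = 2.13 × 0.15 / 0.2543 = 1.256 d
  layer 3 (coarse sand): t_3 = 12.1 × 0.24 / 0.2543 = 11.42 d
  layer 4 (silty sand): t_4 = 11.6 × 0.19 / 0.2543 = 8.665 d
Total t = Σ t_i = 33.61 days.

33.6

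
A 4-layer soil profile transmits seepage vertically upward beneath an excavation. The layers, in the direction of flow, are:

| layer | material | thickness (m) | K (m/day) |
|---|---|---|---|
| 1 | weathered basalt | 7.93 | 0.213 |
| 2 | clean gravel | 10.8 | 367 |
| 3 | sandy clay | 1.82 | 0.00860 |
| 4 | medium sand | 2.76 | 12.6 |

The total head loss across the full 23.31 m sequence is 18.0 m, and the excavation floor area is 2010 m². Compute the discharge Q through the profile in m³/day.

Flow is perpendicular to layering, so the layers act in series and the equivalent K is the thickness-weighted harmonic mean.
Total thickness L = 7.93 + 10.8 + 1.82 + 2.76 = 23.31 m.
Σ(b_i/K_i) = 7.93/0.213 + 10.8/367 + 1.82/0.00860 + 2.76/12.6 = 249.1 d.
K_eq = L / Σ(b_i/K_i) = 23.31 / 249.1 = 0.09357 m/day.
Q = K_eq · A · (Δh/L) = 0.09357 × 2010 × (18.0/23.31) = 145.2 m³/day.

145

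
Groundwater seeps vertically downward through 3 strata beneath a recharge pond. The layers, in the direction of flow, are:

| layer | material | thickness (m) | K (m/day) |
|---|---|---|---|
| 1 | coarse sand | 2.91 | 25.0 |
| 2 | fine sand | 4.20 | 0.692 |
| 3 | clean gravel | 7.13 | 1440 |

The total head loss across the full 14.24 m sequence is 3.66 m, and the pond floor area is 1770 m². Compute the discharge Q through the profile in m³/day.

Flow is perpendicular to layering, so the layers act in series and the equivalent K is the thickness-weighted harmonic mean.
Total thickness L = 2.91 + 4.20 + 7.13 = 14.24 m.
Σ(b_i/K_i) = 2.91/25.0 + 4.20/0.692 + 7.13/1440 = 6.191 d.
K_eq = L / Σ(b_i/K_i) = 14.24 / 6.191 = 2.300 m/day.
Q = K_eq · A · (Δh/L) = 2.300 × 1770 × (3.66/14.24) = 1046 m³/day.

1050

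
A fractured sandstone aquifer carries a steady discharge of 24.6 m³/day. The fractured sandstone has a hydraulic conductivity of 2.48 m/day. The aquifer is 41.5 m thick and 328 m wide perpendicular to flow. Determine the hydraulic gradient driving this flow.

Cross-sectional area A = 328 × 41.5 = 13612 m².
From Q = K·A·i, i = Q / (K·A) = 24.6 / (2.480 × 13612) = 0.0007287.

0.000729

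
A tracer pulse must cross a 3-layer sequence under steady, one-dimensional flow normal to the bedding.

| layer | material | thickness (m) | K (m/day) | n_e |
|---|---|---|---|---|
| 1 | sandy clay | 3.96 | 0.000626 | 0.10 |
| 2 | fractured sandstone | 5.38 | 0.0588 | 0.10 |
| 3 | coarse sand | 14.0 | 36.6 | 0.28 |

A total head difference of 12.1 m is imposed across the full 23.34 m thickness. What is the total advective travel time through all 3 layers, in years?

With flow normal to the layers, continuity requires the same specific discharge q through every layer.
Σ(b_i/K_i) = 3.96/0.000626 + 5.38/0.0588 + 14.0/36.6 = 6418 d.
q = Δh / Σ(b_i/K_i) = 12.1 / 6418 = 0.001885 m/day.
In each layer the seepage velocity is v_i = q/n_i, so the layer transit time is t_i = b_i·n_i / q:
  layer 1 (sandy clay): t_1 = 3.96 × 0.10 / 0.001885 = 210.0 d
  layer 2 (fractured sandstone): t_2 = 5.38 × 0.10 / 0.001885 = 285.4 d
  layer 3 (coarse sand): t_3 = 14.0 × 0.28 / 0.001885 = 2079 d
Total t = Σ t_i = 2575 days = 7.049 years.

7.05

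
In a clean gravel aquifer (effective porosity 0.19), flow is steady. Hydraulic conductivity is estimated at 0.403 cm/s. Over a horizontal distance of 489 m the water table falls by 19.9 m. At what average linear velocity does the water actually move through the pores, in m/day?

74.6

Convert K: 0.403 cm/s × 864 = 348.2 m/day.
Hydraulic gradient i = Δh / L = 19.9 / 489 = 0.04070.
Darcy flux q = K · i = 348.2 × 0.04070 = 14.17 m/day.
Seepage velocity v = q / n_e = 14.17 / 0.19 = 74.58 m/day.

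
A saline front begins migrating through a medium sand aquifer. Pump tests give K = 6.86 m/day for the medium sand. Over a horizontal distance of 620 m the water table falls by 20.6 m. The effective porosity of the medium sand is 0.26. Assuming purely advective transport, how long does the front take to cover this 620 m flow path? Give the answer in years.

1.94

Hydraulic gradient i = Δh / L = 20.6 / 620 = 0.03323.
Darcy flux q = K · i = 6.860 × 0.03323 = 0.2279 m/day.
Seepage velocity v = q / n_e = 0.2279 / 0.26 = 0.8767 m/day.
Travel time t = L / v = 620 / 0.8767 = 707.2 days = 1.936 years.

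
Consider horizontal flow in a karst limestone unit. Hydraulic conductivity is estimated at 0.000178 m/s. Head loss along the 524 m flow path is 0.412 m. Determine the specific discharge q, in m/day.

0.0121

Convert K: 0.000178 m/s × 86400 = 15.38 m/day.
Hydraulic gradient i = Δh / L = 0.412 / 524 = 0.0007863.
Specific discharge q = K · i = 15.38 × 0.0007863 = 0.01209 m/day.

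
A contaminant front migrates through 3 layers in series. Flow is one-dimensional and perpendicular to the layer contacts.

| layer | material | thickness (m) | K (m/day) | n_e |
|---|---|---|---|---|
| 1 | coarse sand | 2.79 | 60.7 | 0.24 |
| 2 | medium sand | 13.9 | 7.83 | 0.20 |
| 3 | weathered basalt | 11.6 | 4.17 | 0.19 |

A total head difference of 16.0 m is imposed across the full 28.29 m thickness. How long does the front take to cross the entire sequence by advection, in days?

With flow normal to the layers, continuity requires the same specific discharge q through every layer.
Σ(b_i/K_i) = 2.79/60.7 + 13.9/7.83 + 11.6/4.17 = 4.603 d.
q = Δh / Σ(b_i/K_i) = 16.0 / 4.603 = 3.476 m/day.
In each layer the seepage velocity is v_i = q/n_i, so the layer transit time is t_i = b_i·n_i / q:
  layer 1 (coarse sand): t_1 = 2.79 × 0.24 / 3.476 = 0.1926 d
  layer 2 (medium sand): t_2 = 13.9 × 0.20 / 3.476 = 0.7998 d
  layer 3 (weathered basalt): t_3 = 11.6 × 0.19 / 3.476 = 0.6341 d
Total t = Σ t_i = 1.626 days.

1.63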